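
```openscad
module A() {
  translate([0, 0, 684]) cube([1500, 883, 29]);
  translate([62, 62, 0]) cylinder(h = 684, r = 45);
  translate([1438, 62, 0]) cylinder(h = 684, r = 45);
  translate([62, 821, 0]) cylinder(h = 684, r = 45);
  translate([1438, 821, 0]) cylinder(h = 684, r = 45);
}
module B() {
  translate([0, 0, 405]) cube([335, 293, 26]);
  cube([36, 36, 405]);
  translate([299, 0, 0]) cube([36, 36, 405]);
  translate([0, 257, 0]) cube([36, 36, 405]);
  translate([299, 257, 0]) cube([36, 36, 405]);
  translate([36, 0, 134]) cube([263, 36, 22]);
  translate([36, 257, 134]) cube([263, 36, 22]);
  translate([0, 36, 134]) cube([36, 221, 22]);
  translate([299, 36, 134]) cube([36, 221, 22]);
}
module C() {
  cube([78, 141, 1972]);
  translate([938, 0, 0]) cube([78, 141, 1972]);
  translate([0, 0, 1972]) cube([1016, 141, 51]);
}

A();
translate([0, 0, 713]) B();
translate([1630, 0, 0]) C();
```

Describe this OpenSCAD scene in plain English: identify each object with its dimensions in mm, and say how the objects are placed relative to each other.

A is a table: top 1500 mm (x) × 883 mm (y), 29 mm thick, upper face at z = 713 mm, on four round legs of 90 mm diameter, each leg's bounding box inset 17 mm from the nearest pair of top edges, running from z = 0 to the bottom of the top.

B is a simple wooden stool: a rectangular seat 335 mm (x) by 293 mm (y), 26 mm thick, top face at z = 431 mm, on four square legs, each 36×36 mm in cross-section. The legs rest on z = 0, each flush with a corner of the seat. Four stretchers, 36 mm wide and 22 mm tall, connect adjacent legs with their undersides at z = 134 mm, each running between the inner faces of the legs it joins and aligned with the legs' outer faces on the other axis.

C is a door frame. The clear opening is 860 mm wide and 1972 mm high. Two 78 mm wide jambs, 141 mm deep, stand either side of the opening from the floor to the top of the opening. A 51 mm thick head sits across the top of both jambs, spanning the full outside width of the frame.

The stool is on top of the table. The door frame is on the floor beside the table on its +x side.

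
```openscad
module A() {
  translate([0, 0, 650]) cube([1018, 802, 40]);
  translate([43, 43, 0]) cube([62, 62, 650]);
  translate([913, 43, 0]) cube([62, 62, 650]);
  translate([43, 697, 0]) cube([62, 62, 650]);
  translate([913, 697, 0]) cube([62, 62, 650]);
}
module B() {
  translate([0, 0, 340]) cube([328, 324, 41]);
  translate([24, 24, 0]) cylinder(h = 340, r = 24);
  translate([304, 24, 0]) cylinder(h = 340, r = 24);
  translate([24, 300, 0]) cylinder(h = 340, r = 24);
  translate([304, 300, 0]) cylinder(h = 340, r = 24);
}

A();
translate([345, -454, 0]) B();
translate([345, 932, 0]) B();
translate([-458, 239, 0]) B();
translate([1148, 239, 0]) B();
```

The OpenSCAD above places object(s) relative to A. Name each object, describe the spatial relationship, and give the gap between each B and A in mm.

Each stool's nearest face is 130 mm from the table's bounding box.

A is a table. B is a stool. Four stools sit around the table at the −y, +y, −x, +x sides. The gap between each stool and the table is 130 mm.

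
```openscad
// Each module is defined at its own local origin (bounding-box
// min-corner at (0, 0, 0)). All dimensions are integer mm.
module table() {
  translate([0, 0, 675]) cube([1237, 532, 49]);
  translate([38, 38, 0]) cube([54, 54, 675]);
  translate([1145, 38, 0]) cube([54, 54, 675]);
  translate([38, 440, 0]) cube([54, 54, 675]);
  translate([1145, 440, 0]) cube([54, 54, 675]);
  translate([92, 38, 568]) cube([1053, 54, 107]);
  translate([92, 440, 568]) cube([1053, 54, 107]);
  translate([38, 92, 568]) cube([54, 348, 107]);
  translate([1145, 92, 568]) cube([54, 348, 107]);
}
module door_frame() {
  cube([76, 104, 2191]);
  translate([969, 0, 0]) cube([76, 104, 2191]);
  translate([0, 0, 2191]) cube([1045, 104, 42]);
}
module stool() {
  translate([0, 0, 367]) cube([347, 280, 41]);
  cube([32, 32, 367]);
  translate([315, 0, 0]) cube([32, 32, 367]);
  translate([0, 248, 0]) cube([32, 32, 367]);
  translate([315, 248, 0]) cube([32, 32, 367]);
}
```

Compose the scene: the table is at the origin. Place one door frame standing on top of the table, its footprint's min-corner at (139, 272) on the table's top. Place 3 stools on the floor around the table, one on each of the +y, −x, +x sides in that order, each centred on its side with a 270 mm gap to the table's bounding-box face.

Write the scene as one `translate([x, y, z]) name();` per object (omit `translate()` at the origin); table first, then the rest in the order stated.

table();
translate([139, 272, 724]) door_frame();
translate([445, 802, 0]) stool();
translate([-617, 126, 0]) stool();
translate([1507, 126, 0]) stool();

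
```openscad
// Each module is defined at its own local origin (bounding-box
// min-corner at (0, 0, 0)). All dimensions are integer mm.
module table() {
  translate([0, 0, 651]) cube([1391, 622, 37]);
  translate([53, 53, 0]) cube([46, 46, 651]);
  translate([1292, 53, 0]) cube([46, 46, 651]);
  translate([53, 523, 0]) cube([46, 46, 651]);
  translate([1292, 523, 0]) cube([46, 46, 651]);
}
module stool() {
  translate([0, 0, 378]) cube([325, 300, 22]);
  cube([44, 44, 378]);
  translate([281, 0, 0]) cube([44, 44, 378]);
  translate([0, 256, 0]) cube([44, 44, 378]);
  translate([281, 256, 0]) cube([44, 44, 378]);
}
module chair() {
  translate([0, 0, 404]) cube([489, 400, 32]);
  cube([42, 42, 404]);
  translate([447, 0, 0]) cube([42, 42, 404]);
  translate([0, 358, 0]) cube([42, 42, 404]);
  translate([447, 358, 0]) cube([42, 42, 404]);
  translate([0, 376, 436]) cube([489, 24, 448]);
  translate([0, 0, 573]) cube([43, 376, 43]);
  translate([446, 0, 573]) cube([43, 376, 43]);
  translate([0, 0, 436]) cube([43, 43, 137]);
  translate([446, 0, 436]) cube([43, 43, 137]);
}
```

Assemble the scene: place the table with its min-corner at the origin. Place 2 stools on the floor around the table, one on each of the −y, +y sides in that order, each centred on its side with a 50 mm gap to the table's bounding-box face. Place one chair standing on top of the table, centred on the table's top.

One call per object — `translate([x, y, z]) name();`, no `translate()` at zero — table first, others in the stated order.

table();
translate([533, -350, 0]) stool();
translate([533, 672, 0]) stool();
translate([451, 111, 688]) chair();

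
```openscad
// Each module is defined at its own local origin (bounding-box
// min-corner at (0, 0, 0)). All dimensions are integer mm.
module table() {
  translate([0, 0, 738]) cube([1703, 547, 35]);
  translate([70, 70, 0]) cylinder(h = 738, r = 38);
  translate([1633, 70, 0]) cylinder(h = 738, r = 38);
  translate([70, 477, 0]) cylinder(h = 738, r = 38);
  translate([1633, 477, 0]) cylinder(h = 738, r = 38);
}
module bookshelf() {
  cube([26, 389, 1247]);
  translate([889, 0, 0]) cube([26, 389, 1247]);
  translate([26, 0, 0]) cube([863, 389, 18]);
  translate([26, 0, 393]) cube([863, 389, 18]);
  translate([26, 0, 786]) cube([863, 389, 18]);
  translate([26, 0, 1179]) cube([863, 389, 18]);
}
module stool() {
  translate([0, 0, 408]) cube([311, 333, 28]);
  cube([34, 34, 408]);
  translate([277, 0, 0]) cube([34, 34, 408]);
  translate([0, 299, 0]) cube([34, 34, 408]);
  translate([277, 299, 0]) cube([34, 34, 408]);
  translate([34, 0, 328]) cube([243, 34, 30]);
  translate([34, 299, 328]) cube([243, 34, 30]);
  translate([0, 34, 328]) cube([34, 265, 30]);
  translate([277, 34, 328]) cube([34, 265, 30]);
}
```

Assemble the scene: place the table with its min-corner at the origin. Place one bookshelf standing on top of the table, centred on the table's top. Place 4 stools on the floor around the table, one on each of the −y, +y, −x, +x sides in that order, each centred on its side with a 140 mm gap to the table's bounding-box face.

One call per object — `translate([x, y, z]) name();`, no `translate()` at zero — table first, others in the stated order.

table();
translate([394, 79, 773]) bookshelf();
translate([696, -473, 0]) stool();
translate([696, 687, 0]) stool();
translate([-451, 107, 0]) stool();
translate([1843, 107, 0]) stool();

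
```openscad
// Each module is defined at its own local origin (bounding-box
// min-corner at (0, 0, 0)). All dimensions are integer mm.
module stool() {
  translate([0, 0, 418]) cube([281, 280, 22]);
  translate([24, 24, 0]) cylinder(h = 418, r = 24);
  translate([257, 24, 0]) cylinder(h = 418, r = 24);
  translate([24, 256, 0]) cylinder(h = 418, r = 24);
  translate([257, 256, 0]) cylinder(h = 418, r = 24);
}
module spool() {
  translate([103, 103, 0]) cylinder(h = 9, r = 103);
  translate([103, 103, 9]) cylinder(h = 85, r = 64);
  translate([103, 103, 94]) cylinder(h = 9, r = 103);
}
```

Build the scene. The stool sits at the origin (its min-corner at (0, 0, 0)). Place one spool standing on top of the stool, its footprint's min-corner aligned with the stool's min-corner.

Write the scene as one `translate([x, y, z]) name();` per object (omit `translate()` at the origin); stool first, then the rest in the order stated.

stool();
translate([0, 0, 440]) spool();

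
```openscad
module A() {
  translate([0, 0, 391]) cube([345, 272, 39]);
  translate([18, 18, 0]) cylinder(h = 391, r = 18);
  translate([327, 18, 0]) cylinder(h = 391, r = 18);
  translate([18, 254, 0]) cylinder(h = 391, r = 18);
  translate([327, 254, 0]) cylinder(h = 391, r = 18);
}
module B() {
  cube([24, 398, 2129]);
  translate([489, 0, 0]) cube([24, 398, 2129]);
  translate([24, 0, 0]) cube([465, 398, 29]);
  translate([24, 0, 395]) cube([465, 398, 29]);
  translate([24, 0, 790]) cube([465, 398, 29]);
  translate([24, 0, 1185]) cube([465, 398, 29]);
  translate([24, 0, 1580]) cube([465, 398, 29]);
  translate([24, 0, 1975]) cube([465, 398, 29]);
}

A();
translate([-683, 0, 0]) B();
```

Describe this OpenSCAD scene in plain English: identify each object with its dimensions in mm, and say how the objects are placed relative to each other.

A is a simple wooden stool: a rectangular seat 345 mm (x) by 272 mm (y), 39 mm thick, top face at z = 430 mm, on four round legs, each 36 mm in diameter. The legs rest on z = 0, each leg's axis is inset half a diameter from the nearest pair of seat edges (so the leg's bounding box is flush with the corner).

B is a bookshelf 513 mm wide overall, 398 mm deep and 2129 mm tall. The two sides are 24 mm thick vertical panels. 6 horizontal shelves of 29 mm thickness span between the inner faces of the sides; the lowest shelf sits on the floor and shelves are stacked with a clear vertical gap of 366 mm between each pair.

The bookshelf is on the floor beside the stool on its −x side.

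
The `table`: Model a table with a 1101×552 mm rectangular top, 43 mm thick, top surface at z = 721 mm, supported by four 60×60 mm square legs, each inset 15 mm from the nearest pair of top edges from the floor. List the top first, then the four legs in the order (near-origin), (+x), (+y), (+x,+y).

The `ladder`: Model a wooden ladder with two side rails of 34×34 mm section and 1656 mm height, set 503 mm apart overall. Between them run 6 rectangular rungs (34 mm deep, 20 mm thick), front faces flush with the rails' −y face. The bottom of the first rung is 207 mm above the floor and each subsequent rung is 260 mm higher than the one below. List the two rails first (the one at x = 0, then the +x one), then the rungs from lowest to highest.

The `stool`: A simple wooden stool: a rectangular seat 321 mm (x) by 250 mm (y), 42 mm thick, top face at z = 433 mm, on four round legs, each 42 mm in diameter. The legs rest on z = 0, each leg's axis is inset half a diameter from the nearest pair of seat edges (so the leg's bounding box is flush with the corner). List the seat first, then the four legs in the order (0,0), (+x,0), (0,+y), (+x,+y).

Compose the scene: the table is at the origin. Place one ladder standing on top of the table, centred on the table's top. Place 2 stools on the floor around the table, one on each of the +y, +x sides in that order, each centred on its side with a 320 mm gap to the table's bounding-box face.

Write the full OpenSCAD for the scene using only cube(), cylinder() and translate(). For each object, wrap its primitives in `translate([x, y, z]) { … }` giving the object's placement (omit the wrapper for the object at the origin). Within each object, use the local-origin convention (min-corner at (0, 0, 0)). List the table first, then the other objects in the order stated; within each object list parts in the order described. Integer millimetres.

translate([0, 0, 678]) cube([1101, 552, 43]);
translate([15, 15, 0]) cube([60, 60, 678]);
translate([1026, 15, 0]) cube([60, 60, 678]);
translate([15, 477, 0]) cube([60, 60, 678]);
translate([1026, 477, 0]) cube([60, 60, 678]);
translate([299, 259, 721]) {
  cube([34, 34, 1656]);
  translate([469, 0, 0]) cube([34, 34, 1656]);
  translate([34, 0, 207]) cube([435, 34, 20]);
  translate([34, 0, 467]) cube([435, 34, 20]);
  translate([34, 0, 727]) cube([435, 34, 20]);
  translate([34, 0, 987]) cube([435, 34, 20]);
  translate([34, 0, 1247]) cube([435, 34, 20]);
  translate([34, 0, 1507]) cube([435, 34, 20]);
}
translate([390, 872, 0]) {
  translate([0, 0, 391]) cube([321, 250, 42]);
  translate([21, 21, 0]) cylinder(h = 391, r = 21);
  translate([300, 21, 0]) cylinder(h = 391, r = 21);
  translate([21, 229, 0]) cylinder(h = 391, r = 21);
  translate([300, 229, 0]) cylinder(h = 391, r = 21);
}
translate([1421, 151, 0]) {
  translate([0, 0, 391]) cube([321, 250, 42]);
  translate([21, 21, 0]) cylinder(h = 391, r = 21);
  translate([300, 21, 0]) cylinder(h = 391, r = 21);
  translate([21, 229, 0]) cylinder(h = 391, r = 21);
  translate([300, 229, 0]) cylinder(h = 391, r = 21);
}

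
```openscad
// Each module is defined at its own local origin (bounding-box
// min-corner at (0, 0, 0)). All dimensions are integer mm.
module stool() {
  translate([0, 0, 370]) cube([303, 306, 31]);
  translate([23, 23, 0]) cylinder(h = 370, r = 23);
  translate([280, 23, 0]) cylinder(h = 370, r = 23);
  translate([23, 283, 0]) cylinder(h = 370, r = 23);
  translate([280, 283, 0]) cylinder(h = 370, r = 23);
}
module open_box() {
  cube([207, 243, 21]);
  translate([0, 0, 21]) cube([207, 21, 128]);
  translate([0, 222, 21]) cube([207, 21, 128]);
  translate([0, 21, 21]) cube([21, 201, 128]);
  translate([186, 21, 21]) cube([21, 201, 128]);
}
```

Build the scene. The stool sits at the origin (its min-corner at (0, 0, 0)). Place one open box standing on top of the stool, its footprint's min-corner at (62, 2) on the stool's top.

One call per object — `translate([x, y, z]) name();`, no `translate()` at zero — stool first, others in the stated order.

stool();
translate([62, 2, 401]) open_box();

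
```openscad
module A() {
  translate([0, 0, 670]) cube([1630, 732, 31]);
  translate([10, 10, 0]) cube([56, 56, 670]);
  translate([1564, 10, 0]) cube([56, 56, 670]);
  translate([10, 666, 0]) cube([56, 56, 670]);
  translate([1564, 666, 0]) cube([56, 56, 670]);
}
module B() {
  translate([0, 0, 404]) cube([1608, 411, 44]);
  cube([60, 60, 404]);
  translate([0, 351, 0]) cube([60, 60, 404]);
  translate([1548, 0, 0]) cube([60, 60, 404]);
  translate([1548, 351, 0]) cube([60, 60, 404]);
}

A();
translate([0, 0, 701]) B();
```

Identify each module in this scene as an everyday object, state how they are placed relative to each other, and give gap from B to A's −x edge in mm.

The bench's min-x is at 0; the table's min-x is 0; gap = 0 mm.

A is a table. B is a bench. The bench is on top of the table. The gap from the bench to the table's −x edge is 0 mm.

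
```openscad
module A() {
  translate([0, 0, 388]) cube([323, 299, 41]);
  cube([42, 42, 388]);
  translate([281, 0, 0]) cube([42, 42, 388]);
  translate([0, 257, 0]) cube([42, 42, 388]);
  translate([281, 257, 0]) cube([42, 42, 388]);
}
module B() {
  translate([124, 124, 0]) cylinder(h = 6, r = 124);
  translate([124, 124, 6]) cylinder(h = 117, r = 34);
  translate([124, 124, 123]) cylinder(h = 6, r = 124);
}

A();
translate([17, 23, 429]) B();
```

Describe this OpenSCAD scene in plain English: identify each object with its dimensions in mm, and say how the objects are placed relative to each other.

A is a four-legged stool. The seat is 323×299 mm, 41 mm thick, top at z = 429 mm. It stands on four square legs, each 42×42 mm in cross-section, from z = 0 to the seat underside, each flush with a corner of the seat.

B is a spool: two coaxial disc flanges of radius 124 mm and thickness 6 mm, joined by a core cylinder of radius 34 mm and height 117 mm. The lower flange rests on z = 0 and the three cylinders share a vertical axis.

The spool is on top of the stool.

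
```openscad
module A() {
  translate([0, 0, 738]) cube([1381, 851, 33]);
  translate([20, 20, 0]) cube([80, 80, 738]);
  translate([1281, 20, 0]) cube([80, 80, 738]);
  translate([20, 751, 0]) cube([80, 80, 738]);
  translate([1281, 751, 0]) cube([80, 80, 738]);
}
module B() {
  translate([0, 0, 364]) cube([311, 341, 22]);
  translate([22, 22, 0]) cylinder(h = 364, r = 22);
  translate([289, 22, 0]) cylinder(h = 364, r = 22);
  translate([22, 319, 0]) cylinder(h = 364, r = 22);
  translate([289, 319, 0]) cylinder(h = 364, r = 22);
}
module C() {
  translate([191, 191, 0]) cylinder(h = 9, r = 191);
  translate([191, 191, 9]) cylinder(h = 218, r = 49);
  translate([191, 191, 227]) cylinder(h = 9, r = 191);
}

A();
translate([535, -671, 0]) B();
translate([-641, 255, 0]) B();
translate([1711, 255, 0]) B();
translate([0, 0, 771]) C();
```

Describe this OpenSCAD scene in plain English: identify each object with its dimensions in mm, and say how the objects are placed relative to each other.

A is a table with a 1381×851 mm rectangular top, 33 mm thick, top surface at z = 771 mm, supported by four 80×80 mm square legs, each inset 20 mm from the nearest pair of top edges, running from the floor.

B is a four-legged stool. The seat is a 311×341×22 mm slab whose top surface is at z = 386 mm; four round legs, each 44 mm in diameter, run from the floor (z = 0) to the underside of the seat, each leg's axis is inset half a diameter from the nearest pair of seat edges (so the leg's bounding box is flush with the corner).

C is a spool: two coaxial disc flanges of radius 191 mm and thickness 9 mm, joined by a core cylinder of radius 49 mm and height 218 mm. The lower flange rests on z = 0 and the three cylinders share a vertical axis.

Three stools sit around the table at the −y, −x, +x sides. The spool is on top of the table.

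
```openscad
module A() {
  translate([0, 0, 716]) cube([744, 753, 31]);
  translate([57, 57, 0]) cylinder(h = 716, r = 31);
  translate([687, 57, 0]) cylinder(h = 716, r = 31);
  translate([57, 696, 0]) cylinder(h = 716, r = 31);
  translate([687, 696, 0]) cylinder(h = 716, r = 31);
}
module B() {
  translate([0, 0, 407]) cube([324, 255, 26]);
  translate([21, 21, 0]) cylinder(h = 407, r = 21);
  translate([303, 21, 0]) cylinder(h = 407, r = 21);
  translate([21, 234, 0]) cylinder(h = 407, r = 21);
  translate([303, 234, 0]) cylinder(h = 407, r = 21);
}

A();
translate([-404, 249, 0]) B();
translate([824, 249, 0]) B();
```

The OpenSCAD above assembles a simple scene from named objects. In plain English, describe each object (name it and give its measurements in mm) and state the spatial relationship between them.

A is a table with a 744×753 mm rectangular top, 31 mm thick, top surface at z = 747 mm, supported by four round legs of 62 mm diameter, each leg's bounding box inset 26 mm from the nearest pair of top edges, running from the floor.

B is a simple wooden stool: a rectangular seat 324 mm (x) by 255 mm (y), 26 mm thick, top face at z = 433 mm, on four round legs, each 42 mm in diameter. The legs rest on z = 0, each leg's axis is inset half a diameter from the nearest pair of seat edges (so the leg's bounding box is flush with the corner).

Two stools sit around the table at the −x, +x sides.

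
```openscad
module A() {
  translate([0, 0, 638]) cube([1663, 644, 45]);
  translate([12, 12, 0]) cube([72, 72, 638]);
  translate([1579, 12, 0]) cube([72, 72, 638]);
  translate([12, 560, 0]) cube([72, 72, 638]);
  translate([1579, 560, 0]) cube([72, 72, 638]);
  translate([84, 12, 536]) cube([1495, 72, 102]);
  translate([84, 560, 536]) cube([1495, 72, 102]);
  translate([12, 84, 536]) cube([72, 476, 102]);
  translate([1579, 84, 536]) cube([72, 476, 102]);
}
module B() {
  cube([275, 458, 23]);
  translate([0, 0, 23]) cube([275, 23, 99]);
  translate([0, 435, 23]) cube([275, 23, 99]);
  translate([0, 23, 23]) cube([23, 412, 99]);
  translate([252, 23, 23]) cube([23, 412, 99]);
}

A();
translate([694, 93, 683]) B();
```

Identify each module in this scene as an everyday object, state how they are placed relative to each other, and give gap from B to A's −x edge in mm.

A is a table. B is an open box. The open box is on top of the table, centred. The gap from the open box to the table's −x edge is 694 mm.

The open box's min-x is at 694; the table's min-x is 0; gap = 694 mm.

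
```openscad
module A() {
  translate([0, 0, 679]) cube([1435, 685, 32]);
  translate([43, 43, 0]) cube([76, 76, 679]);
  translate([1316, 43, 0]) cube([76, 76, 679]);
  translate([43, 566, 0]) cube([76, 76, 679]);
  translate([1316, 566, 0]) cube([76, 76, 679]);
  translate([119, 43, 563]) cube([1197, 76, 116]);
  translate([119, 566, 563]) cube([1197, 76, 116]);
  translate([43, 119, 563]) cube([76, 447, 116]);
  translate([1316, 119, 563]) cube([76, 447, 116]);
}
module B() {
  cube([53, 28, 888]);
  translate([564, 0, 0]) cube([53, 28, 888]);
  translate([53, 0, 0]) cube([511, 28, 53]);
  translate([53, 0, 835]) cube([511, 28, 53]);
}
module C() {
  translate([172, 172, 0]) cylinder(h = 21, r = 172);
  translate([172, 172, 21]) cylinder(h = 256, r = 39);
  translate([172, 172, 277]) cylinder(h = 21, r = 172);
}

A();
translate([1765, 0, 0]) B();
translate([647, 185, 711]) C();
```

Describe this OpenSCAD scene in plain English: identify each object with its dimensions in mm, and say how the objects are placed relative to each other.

A is a table: top 1435 mm (x) × 685 mm (y), 32 mm thick, upper face at z = 711 mm, on four 76×76 mm square legs, each inset 43 mm from the nearest pair of top edges, running from z = 0 to the bottom of the top. Four apron rails, 76 mm thick and 116 mm tall, run between adjacent legs with their top edges flush with the underside of the top and their outer faces flush with the legs' outer faces.

B is a picture frame with a 511×782 mm rectangular opening (x by z) and a uniform 53 mm border on every side. Frame depth is 28 mm along y. It is built from two vertical stiles running the full outside height and two horizontal rails spanning the gap between the stiles.

C is a spool: two coaxial disc flanges of radius 172 mm and thickness 21 mm, joined by a core cylinder of radius 39 mm and height 256 mm. The lower flange rests on z = 0 and the three cylinders share a vertical axis.

The picture frame is on the floor beside the table on its +x side. The spool is on top of the table.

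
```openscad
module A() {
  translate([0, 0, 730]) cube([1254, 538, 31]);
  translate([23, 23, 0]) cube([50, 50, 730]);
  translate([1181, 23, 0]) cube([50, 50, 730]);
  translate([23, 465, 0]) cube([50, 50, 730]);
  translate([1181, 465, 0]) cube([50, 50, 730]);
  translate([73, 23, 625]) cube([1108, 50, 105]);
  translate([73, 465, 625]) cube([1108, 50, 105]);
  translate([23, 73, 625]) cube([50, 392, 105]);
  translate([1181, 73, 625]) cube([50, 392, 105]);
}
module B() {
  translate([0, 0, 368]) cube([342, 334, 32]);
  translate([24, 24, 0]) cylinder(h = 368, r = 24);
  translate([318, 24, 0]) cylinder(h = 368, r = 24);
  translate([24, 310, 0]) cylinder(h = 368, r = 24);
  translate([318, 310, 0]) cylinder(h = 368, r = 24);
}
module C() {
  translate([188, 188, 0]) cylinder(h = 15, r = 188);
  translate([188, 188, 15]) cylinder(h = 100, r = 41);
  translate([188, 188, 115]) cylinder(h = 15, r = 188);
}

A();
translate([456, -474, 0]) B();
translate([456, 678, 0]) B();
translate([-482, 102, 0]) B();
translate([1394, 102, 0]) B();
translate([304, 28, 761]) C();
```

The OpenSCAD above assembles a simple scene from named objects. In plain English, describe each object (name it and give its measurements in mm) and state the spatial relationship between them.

A is a rectangular dining table. The top is 1254×538×31 mm with its upper surface at z = 761 mm. It stands on four 50×50 mm square legs, each inset 23 mm from the nearest pair of top edges, running from the floor to the underside of the top. Four apron rails, 50 mm thick and 105 mm tall, run between adjacent legs with their top edges flush with the underside of the top and their outer faces flush with the legs' outer faces.

B is a four-legged stool. The seat is 342×334 mm, 32 mm thick, top at z = 400 mm. It stands on four round legs, each 48 mm in diameter, from z = 0 to the seat underside, each leg's axis is inset half a diameter from the nearest pair of seat edges (so the leg's bounding box is flush with the corner).

C is a spool: two coaxial disc flanges of radius 188 mm and thickness 15 mm, joined by a core cylinder of radius 41 mm and height 100 mm. The lower flange rests on z = 0 and the three cylinders share a vertical axis.

Four stools sit around the table at the −y, +y, −x, +x sides. The spool is on top of the table.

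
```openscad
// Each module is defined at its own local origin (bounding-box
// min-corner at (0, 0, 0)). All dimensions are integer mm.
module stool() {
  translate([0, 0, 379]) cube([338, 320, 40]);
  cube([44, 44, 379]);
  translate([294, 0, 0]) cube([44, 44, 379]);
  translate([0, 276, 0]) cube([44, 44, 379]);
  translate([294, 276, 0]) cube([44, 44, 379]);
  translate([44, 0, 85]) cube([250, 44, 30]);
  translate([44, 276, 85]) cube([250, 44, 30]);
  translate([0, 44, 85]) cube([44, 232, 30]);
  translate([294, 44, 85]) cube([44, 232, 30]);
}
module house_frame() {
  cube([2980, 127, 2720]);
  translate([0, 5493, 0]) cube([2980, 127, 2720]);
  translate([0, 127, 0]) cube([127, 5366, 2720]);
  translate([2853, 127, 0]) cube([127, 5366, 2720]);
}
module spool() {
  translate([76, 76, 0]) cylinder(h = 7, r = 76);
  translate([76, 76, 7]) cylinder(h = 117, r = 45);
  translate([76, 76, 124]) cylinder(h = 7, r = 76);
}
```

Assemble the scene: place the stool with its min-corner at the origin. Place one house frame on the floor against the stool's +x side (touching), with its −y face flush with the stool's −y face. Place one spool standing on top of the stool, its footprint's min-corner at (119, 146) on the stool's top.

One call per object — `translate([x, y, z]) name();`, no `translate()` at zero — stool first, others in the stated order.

stool();
translate([338, 0, 0]) house_frame();
translate([119, 146, 419]) spool();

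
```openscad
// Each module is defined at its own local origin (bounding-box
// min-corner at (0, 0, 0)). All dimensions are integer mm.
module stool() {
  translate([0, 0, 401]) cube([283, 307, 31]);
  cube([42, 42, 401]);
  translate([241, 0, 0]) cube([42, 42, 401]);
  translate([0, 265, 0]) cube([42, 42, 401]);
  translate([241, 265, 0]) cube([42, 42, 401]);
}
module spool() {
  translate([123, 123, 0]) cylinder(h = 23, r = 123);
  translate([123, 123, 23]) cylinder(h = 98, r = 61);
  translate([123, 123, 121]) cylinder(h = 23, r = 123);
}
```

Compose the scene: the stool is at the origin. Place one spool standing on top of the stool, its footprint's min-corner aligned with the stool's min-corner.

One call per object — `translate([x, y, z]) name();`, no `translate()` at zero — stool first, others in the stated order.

stool();
translate([0, 0, 432]) spool();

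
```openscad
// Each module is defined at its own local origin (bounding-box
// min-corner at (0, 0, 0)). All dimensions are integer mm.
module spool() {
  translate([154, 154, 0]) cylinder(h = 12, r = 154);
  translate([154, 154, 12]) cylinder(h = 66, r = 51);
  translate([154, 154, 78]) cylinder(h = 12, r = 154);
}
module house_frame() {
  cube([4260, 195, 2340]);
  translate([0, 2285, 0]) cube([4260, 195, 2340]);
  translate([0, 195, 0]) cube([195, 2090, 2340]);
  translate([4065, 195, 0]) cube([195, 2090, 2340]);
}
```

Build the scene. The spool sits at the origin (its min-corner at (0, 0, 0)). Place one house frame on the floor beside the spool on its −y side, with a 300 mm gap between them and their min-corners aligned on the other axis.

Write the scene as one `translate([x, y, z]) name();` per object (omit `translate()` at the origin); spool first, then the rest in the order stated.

spool();
translate([0, -2780, 0]) house_frame();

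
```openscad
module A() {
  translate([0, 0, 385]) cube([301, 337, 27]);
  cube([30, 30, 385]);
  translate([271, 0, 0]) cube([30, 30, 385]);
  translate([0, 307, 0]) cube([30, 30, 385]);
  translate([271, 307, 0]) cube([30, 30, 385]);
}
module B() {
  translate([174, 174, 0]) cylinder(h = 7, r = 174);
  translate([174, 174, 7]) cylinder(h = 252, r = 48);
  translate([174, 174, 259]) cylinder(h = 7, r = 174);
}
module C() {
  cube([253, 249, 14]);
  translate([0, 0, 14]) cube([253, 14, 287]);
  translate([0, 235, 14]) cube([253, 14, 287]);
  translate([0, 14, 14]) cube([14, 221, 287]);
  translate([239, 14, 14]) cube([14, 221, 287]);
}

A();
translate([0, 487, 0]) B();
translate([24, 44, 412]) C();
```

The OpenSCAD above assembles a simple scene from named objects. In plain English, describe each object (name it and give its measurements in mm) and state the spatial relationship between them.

A is a simple wooden stool: a rectangular seat 301 mm (x) by 337 mm (y), 27 mm thick, top face at z = 412 mm, on four square legs, each 30×30 mm in cross-section. The legs rest on z = 0, each flush with a corner of the seat.

B is a spool: two coaxial disc flanges of radius 174 mm and thickness 7 mm, joined by a core cylinder of radius 48 mm and height 252 mm. The lower flange rests on z = 0 and the three cylinders share a vertical axis.

C is an open-topped rectangular box: outside dimensions 253×249×301 mm, with a uniform wall and base thickness of 14 mm. The base is a full 253×249 slab on the floor; four walls sit on top of the base. The front and back walls (the −y and +y sides) span the full width; the two side walls fit between them.

The spool is on the floor beside the stool on its +y side. The open box is on top of the stool, centred.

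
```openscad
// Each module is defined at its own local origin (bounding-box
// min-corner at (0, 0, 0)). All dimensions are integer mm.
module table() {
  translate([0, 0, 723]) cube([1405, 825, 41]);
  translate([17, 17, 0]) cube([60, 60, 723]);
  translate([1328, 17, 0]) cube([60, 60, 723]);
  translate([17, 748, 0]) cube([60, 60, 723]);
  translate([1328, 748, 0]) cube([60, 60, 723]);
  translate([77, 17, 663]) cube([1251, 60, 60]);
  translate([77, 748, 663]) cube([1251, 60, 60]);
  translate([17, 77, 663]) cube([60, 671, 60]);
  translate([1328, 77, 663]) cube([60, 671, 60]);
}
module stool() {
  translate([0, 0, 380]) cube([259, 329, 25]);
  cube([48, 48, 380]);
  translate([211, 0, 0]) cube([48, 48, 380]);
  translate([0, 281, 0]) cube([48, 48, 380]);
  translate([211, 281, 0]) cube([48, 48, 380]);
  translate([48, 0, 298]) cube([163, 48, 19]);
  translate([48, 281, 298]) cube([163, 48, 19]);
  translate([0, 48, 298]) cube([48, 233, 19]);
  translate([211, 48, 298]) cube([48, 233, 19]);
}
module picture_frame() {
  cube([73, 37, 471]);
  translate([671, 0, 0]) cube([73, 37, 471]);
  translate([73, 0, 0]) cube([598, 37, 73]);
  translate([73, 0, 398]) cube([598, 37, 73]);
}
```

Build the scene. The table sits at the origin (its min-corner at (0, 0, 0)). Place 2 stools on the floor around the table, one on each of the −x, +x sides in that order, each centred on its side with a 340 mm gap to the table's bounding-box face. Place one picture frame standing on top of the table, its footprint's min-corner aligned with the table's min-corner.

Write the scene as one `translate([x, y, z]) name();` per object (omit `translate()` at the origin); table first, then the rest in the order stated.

table();
translate([-599, 248, 0]) stool();
translate([1745, 248, 0]) stool();
translate([0, 0, 764]) picture_frame();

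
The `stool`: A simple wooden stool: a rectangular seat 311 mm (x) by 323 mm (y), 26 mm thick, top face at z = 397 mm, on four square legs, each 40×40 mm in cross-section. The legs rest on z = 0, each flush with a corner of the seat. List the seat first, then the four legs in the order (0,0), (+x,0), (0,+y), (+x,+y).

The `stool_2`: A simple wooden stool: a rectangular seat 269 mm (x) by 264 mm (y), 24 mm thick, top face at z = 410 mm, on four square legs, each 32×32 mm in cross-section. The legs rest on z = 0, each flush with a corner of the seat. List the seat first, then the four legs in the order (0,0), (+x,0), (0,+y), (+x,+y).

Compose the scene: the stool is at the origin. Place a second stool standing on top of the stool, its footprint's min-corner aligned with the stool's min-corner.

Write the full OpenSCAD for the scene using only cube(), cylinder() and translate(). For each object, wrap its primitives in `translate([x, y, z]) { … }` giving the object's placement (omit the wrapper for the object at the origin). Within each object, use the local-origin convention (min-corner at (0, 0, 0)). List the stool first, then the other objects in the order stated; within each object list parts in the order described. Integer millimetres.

translate([0, 0, 371]) cube([311, 323, 26]);
cube([40, 40, 371]);
translate([271, 0, 0]) cube([40, 40, 371]);
translate([0, 283, 0]) cube([40, 40, 371]);
translate([271, 283, 0]) cube([40, 40, 371]);
translate([0, 0, 397]) {
  translate([0, 0, 386]) cube([269, 264, 24]);
  cube([32, 32, 386]);
  translate([237, 0, 0]) cube([32, 32, 386]);
  translate([0, 232, 0]) cube([32, 32, 386]);
  translate([237, 232, 0]) cube([32, 32, 386]);
}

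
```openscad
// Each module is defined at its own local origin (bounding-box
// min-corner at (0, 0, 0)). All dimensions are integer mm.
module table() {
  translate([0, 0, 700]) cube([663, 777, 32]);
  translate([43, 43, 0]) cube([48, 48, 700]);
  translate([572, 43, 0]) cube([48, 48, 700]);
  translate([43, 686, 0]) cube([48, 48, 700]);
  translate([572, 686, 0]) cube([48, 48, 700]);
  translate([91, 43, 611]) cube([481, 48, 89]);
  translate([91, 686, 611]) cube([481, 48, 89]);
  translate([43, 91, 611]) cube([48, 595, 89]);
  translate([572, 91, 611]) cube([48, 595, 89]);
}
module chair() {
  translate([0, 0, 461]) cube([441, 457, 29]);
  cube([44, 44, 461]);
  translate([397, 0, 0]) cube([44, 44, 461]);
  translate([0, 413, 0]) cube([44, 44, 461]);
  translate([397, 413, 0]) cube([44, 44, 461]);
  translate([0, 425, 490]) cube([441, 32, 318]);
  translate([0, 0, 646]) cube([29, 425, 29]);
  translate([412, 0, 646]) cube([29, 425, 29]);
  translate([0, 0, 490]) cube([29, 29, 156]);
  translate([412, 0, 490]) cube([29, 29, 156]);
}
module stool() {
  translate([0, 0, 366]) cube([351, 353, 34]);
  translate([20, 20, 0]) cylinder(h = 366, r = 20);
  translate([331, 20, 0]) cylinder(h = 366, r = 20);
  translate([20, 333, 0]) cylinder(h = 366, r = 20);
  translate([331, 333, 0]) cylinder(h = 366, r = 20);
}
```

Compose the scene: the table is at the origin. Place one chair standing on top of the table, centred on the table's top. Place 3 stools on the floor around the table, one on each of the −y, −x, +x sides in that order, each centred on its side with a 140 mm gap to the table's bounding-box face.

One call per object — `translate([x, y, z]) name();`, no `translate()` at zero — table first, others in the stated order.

table();
translate([111, 160, 732]) chair();
translate([156, -493, 0]) stool();
translate([-491, 212, 0]) stool();
translate([803, 212, 0]) stool();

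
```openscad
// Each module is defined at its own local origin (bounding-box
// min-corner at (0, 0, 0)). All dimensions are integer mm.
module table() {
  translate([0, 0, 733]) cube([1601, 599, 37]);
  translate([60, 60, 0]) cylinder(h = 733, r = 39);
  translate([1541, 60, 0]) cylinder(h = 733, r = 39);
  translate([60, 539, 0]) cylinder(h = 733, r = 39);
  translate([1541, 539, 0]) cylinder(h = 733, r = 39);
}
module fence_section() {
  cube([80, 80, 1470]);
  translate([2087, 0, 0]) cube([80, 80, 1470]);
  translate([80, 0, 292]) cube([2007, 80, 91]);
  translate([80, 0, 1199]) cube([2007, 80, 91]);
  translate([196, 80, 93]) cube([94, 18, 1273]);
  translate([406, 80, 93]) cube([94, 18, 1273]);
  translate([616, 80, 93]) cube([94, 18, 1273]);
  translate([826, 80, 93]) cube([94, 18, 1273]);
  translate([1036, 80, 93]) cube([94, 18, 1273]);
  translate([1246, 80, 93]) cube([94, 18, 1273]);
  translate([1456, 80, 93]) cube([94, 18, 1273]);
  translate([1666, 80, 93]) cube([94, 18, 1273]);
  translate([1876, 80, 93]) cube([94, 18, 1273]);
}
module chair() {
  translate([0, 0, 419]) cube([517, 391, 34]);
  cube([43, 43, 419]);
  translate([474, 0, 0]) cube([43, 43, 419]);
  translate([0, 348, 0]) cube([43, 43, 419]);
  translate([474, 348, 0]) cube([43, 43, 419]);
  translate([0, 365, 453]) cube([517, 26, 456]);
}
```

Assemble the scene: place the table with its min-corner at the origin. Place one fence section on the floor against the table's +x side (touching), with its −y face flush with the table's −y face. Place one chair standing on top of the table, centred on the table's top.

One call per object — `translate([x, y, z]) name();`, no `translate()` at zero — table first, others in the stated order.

table();
translate([1601, 0, 0]) fence_section();
translate([542, 104, 770]) chair();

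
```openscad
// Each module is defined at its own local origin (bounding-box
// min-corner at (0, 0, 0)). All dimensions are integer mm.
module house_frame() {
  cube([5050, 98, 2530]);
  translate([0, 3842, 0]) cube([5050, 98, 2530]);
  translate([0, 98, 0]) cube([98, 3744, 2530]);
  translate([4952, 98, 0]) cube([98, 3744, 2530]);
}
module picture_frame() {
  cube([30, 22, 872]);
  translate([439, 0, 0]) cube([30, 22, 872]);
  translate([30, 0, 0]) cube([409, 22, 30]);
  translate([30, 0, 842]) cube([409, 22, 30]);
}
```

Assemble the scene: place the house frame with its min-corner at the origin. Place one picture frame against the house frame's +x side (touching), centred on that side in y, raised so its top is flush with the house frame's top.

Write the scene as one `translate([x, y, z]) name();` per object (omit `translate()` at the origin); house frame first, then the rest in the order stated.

house_frame();
translate([5050, 1959, 1658]) picture_frame();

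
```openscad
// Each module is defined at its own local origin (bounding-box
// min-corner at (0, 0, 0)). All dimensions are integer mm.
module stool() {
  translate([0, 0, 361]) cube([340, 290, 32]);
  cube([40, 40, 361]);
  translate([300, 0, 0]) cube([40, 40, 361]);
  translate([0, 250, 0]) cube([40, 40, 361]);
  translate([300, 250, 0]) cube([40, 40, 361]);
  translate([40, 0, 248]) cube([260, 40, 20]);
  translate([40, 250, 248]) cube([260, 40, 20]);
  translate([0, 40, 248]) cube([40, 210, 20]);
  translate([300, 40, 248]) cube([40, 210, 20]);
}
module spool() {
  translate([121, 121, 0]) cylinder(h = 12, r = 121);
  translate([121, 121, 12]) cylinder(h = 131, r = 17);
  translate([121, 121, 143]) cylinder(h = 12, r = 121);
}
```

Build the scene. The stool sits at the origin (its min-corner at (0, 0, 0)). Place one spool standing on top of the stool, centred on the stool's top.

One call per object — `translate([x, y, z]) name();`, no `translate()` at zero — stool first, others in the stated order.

stool();
translate([49, 24, 393]) spool();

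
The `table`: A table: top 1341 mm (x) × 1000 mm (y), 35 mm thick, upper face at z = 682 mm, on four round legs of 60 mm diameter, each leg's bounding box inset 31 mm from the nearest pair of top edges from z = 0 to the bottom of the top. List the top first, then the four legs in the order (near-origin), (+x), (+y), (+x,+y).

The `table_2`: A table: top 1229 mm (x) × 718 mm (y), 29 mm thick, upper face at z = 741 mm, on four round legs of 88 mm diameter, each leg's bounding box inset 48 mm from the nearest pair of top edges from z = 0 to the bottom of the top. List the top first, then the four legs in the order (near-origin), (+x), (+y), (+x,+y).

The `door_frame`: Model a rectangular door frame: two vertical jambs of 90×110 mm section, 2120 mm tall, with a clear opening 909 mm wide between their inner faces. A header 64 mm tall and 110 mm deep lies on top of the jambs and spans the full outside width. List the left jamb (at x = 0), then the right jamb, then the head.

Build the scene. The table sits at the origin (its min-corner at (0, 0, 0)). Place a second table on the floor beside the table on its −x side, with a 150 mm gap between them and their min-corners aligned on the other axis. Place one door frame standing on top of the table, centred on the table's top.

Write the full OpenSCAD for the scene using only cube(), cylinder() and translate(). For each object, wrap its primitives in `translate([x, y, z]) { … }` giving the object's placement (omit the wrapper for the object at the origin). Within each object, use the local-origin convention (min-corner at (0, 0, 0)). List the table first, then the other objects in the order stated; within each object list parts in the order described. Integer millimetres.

translate([0, 0, 647]) cube([1341, 1000, 35]);
translate([61, 61, 0]) cylinder(h = 647, r = 30);
translate([1280, 61, 0]) cylinder(h = 647, r = 30);
translate([61, 939, 0]) cylinder(h = 647, r = 30);
translate([1280, 939, 0]) cylinder(h = 647, r = 30);
translate([-1379, 0, 0]) {
  translate([0, 0, 712]) cube([1229, 718, 29]);
  translate([92, 92, 0]) cylinder(h = 712, r = 44);
  translate([1137, 92, 0]) cylinder(h = 712, r = 44);
  translate([92, 626, 0]) cylinder(h = 712, r = 44);
  translate([1137, 626, 0]) cylinder(h = 712, r = 44);
}
translate([126, 445, 682]) {
  cube([90, 110, 2120]);
  translate([999, 0, 0]) cube([90, 110, 2120]);
  translate([0, 0, 2120]) cube([1089, 110, 64]);
}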